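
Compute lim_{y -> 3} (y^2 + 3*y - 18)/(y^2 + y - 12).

9/7

Since y = 3 makes numerator and denominator zero, (y - 3) divides both.
Cancelling it gives (y + 6)/(y + 4); now plug in y = 3 to get 9/7.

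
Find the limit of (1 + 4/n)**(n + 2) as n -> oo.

e^(4)

The base → 1 and the exponent → ∞: a 1^∞ form.
Take logarithms: (n + 2)·ln(1 + 4/n). Since ln(1+u) ~ u for small u, this behaves like (n)·(4/n) → 4.
So the limit is e^(4).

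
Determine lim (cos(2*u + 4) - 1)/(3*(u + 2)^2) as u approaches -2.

-2/3

Direct substitution gives 0/0.
Apply L'Hôpital: lim (-2*sin(2*u + 4))/(6*u + 12), still 0/0.
After 2 applications of L'Hôpital's rule the quotient is (-4*cos(2*u + 4))/(6); substituting u = -2 gives -2/3.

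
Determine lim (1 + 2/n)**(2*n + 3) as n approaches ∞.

e^(4)

Let L be the limit and take ln: ln L = lim (2n + 3)·ln(1 + 2/n) = lim (2n + 3)·(2/n + O(1/n²)) = 4.
Hence L = e^(4).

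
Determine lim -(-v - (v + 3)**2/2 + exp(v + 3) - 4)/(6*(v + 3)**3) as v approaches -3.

Direct substitution gives 0/0.
Apply L'Hôpital: lim (-v + e^(v + 3) - 4)/(-18*(v + 3)^2), still 0/0.
Apply L'Hôpital: lim (e^(v + 3) - 1)/(-36*v - 108), still 0/0.
After 3 applications of L'Hôpital's rule the quotient is (e^(v + 3))/(-36); substituting v = -3 gives -1/36.

-1/36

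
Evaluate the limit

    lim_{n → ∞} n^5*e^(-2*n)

Write as n^5/e^{2n}, an ∞/∞ form.
Exponential growth dominates any polynomial, so repeated L'Hôpital (or the standard result) gives 0.

0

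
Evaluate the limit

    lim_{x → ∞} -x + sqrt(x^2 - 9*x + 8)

-9/2

This has the form ∞ − ∞. Multiply and divide by the conjugate √(x^2 - 9*x + 8) + x.
That gives (-9x + 8) / (√(x^2 - 9*x + 8) + x).
Divide numerator and denominator by x: the limit is -9/(2·1) = -9/2.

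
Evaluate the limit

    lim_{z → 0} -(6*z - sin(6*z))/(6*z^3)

Direct substitution gives 0/0.
Apply L'Hôpital: lim (6 - 6*cos(6*z))/(-18*z^2), still 0/0.
Apply L'Hôpital: lim (36*sin(6*z))/(-36*z), still 0/0.
After 3 applications of L'Hôpital's rule the quotient is (216*cos(6*z))/(-36); substituting z = 0 gives -6.

-6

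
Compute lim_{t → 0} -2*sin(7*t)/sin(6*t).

Substitution gives 0/0.
Divide numerator and denominator by t: sin(7t)/t → 7 and sin(6t)/t → 6, so the limit is -2·7/6 = -7/3.

-7/3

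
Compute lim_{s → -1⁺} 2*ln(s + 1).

-∞

As s → -1⁺, s + 1 → 0⁺ and ln(s + 1) → −∞.
Multiplying by 2 gives -∞.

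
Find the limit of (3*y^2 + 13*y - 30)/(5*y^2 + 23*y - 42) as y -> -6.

23/37

At y = -6 both the top and bottom vanish — a removable singularity. Factoring out (y + 6) from each leaves (3*y - 5)/(5*y - 7), which at y = -6 equals 23/37.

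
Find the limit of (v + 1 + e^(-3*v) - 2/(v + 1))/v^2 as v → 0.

Substitution gives 0/0; apply L'Hôpital's rule 2 times.
After differentiating numerator and denominator 2 times the quotient is (9*e^(-3*v) - 4/(v + 1)^3)/(2); at v = 0 this is 5/2.

5/2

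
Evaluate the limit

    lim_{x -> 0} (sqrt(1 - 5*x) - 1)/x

-5/2

Substitution gives 0/0. Multiply numerator and denominator by the conjugate √(1 - 5x) + √1.
The numerator becomes (1 - 5x) − 1 = -5x, so the expression simplifies to -5/(√(1 - 5x) + √1).
Letting x → 0 gives -5/(2√1) = -5/2.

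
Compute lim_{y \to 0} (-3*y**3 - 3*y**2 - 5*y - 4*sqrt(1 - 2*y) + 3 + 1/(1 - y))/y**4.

7/2

Substitution gives 0/0 (the numerator vanishes to order 4).
Expand each term to order y^4: the coefficient of y^4 in 1/(1 - y) is 1 and in -4·√(1 - 2y) is 5/2.
Lower-order terms cancel with the polynomial part, so the numerator is (7/2)·y^4 + o(y^4), and the limit is (7/2)/(1) = 7/2.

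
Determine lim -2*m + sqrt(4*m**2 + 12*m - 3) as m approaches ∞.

An ∞ − ∞ form. Rationalising with the conjugate, the difference becomes (12m - 3) / (√(4*m^2 + 12*m - 3) + 2m).
For large m the denominator behaves like 2·2m, so the quotient tends to 12/4 = 3.

3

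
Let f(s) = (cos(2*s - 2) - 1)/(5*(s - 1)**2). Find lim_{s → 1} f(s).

Direct substitution gives 0/0.
Apply L'Hôpital: lim (-2*sin(2*s - 2))/(10*s - 10), still 0/0.
After 2 applications of L'Hôpital's rule the quotient is (-4*cos(2*s - 2))/(10); substituting s = 1 gives -2/5.

-2/5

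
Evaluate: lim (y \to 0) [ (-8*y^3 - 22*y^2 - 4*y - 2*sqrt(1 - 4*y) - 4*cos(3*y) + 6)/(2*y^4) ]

Substitution gives 0/0; apply L'Hôpital's rule 4 times.
After differentiating numerator and denominator 4 times the quotient is (-324*cos(3*y) + 480/(1 - 4*y)^(7/2))/(48); at y = 0 this is 13/4.

13/4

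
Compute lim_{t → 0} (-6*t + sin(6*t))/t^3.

-36

Direct substitution gives 0/0.
Apply L'Hôpital: lim (6*cos(6*t) - 6)/(3*t^2), still 0/0.
Apply L'Hôpital: lim (-36*sin(6*t))/(6*t), still 0/0.
After 3 applications of L'Hôpital's rule the quotient is (-216*cos(6*t))/(6); substituting t = 0 gives -36.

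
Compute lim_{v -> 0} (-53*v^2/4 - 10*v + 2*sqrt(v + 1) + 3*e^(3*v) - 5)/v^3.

Substitution gives 0/0; apply L'Hôpital's rule 3 times.
After differentiating numerator and denominator 3 times the quotient is (81*e^(3*v) + 3/(4*(v + 1)^(5/2)))/(6); at v = 0 this is 109/8.

109/8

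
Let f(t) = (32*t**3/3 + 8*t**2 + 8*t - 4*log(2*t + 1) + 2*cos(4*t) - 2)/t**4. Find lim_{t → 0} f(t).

112/3

Substitution gives 0/0 (the numerator vanishes to order 4).
Expand each term to order t^4: the coefficient of t^4 in 2·cos(4t) is 64/3 and in -4·ln(1 + 2t) is 16.
Lower-order terms cancel with the polynomial part, so the numerator is (112/3)·t^4 + o(t^4), and the limit is (112/3)/(1) = 112/3.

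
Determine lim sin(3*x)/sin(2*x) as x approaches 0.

Substitution gives 0/0.
Divide numerator and denominator by x: sin(3x)/x → 3 and sin(2x)/x → 2, so the limit is 1·3/2 = 3/2.

3/2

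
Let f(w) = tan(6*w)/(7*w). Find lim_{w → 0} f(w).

Substitution gives 0/0.
Since tan(u)/u → 1 as u → 0, tan(6w)/(6w) → 1 and the limit is 6/7.

6/7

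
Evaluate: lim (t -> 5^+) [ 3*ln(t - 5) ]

-∞

As t → 5⁺, t - 5 → 0⁺ and ln(t - 5) → −∞.
Multiplying by 3 gives -∞.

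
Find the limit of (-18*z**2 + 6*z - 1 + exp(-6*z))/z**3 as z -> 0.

Direct substitution gives 0/0.
Apply L'Hôpital: lim (-36*z + 6 - 6*e^(-6*z))/(3*z^2), still 0/0.
Apply L'Hôpital: lim (-36 + 36*e^(-6*z))/(6*z), still 0/0.
After 3 applications of L'Hôpital's rule the quotient is (-216*e^(-6*z))/(6); substituting z = 0 gives -36.

-36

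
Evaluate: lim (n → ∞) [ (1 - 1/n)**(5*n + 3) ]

The base → 1 and the exponent → ∞: a 1^∞ form.
Take logarithms: (5n + 3)·ln(1 - 1/n). Since ln(1+u) ~ u for small u, this behaves like (5n)·(-1/n) → -5.
So the limit is e^(-5).

e^(-5)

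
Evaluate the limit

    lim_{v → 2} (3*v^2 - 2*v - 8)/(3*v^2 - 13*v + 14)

Direct substitution gives 0/0, so factor. Both numerator and denominator have (v - 2) as a factor.
After cancelling, the expression reduces to (3*v + 4)/(3*v - 7).
Substituting v = 2 gives -10.

-10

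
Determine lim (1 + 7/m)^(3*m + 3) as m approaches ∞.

e^(21)

Write it as [(1 + 7/m)^m]^(3) · (1 + 7/m)^(3). The bracketed term tends to e^(7) and the second factor to 1, so the limit is e^(21).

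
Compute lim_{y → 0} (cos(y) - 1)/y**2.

-1/2

Direct substitution gives 0/0.
Apply L'Hôpital: lim (-sin(y))/(2*y), still 0/0.
After 2 applications of L'Hôpital's rule the quotient is (-cos(y))/(2); substituting y = 0 gives -1/2.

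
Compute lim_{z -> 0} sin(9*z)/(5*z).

Substitution gives 0/0.
Write it as (9/5)·sin(9z)/(9z); since sin(u)/u → 1, the limit is 9/5.

9/5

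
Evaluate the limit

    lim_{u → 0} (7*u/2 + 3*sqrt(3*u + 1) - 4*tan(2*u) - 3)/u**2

Substitution gives 0/0 (the numerator vanishes to order 2).
Expand each term to order u^2: the coefficient of u^2 in -4·tan(2u) is 0 and in 3·√(1 + 3u) is -27/8.
Lower-order terms cancel with the polynomial part, so the numerator is (-27/8)·u^2 + o(u^2), and the limit is (-27/8)/(1) = -27/8.

-27/8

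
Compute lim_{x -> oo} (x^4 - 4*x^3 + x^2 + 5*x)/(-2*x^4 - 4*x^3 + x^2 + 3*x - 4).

-1/2

Numerator and denominator both have degree 4.
Dividing every term by x^4, all lower-order terms vanish and the limit is the ratio of leading coefficients, 1/(-2) = -1/2.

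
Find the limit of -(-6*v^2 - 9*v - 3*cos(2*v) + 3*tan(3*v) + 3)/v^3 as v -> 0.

-27

Substitution gives 0/0; apply L'Hôpital's rule 3 times.
After differentiating numerator and denominator 3 times the quotient is (-24*sin(2*v) + 486*tan(3*v)^4 + 648*tan(3*v)^2 + 162)/(-6); at v = 0 this is -27.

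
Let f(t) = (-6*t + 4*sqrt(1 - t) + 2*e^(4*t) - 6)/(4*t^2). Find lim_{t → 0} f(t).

31/8

Substitution gives 0/0; apply L'Hôpital's rule 2 times.
After differentiating numerator and denominator 2 times the quotient is (32*e^(4*t) - 1/(1 - t)^(3/2))/(8); at t = 0 this is 31/8.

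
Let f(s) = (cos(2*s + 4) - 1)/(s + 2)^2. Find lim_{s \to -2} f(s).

-2

Direct substitution gives 0/0.
Apply L'Hôpital: lim (-2*sin(2*s + 4))/(2*s + 4), still 0/0.
After 2 applications of L'Hôpital's rule the quotient is (-4*cos(2*s + 4))/(2); substituting s = -2 gives -2.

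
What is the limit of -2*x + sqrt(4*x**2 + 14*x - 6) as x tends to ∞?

7/2

An ∞ − ∞ form. Rationalising with the conjugate, the difference becomes (14x - 6) / (√(4*x^2 + 14*x - 6) + 2x).
For large x the denominator behaves like 2·2x, so the quotient tends to 14/4 = 7/2.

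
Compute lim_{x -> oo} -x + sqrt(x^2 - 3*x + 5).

An ∞ − ∞ form. Rationalising with the conjugate, the difference becomes (-3x + 5) / (√(x^2 - 3*x + 5) + x).
For large x the denominator behaves like 2·x, so the quotient tends to -3/2 = -3/2.

-3/2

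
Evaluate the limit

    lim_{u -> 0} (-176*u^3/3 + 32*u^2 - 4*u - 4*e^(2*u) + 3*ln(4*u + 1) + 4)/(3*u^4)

-584/9

Substitution gives 0/0; apply L'Hôpital's rule 4 times.
After differentiating numerator and denominator 4 times the quotient is (-64*e^(2*u) - 4608/(4*u + 1)^4)/(72); at u = 0 this is -584/9.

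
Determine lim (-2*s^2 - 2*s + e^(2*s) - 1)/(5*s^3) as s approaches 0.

Direct substitution gives 0/0.
Apply L'Hôpital: lim (-4*s + 2*e^(2*s) - 2)/(15*s^2), still 0/0.
Apply L'Hôpital: lim (4*e^(2*s) - 4)/(30*s), still 0/0.
After 3 applications of L'Hôpital's rule the quotient is (8*e^(2*s))/(30); substituting s = 0 gives 4/15.

4/15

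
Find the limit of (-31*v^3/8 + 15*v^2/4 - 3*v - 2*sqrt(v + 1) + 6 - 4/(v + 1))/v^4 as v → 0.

Substitution gives 0/0 (the numerator vanishes to order 4).
Expand each term to order v^4: the coefficient of v^4 in -4·1/(1 + v) is -4 and in -2·√(1 + v) is 5/64.
Lower-order terms cancel with the polynomial part, so the numerator is (-251/64)·v^4 + o(v^4), and the limit is (-251/64)/(1) = -251/64.

-251/64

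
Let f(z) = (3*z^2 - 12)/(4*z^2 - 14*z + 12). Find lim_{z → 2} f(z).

At z = 2 both the top and bottom vanish — a removable singularity. Factoring out (z - 2) from each leaves (3*z + 6)/(4*z - 6), which at z = 2 equals 6.

6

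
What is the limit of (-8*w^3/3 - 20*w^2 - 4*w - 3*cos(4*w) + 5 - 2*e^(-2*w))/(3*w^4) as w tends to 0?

Substitution gives 0/0; apply L'Hôpital's rule 4 times.
After differentiating numerator and denominator 4 times the quotient is (-768*cos(4*w) - 32*e^(-2*w))/(72); at w = 0 this is -100/9.

-100/9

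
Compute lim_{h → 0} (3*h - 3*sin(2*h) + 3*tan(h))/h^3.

Substitution gives 0/0 (the numerator vanishes to order 3).
Expand each term to order h^3: the coefficient of h^3 in 3·tan(h) is 1 and in -3·sin(2h) is 4.
Lower-order terms cancel with the polynomial part, so the numerator is (5)·h^3 + o(h^3), and the limit is (5)/(1) = 5.

5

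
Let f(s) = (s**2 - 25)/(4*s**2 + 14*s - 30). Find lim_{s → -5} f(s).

5/13

Direct substitution gives 0/0, so factor. Both numerator and denominator have (s + 5) as a factor.
After cancelling, the expression reduces to (s - 5)/(4*s - 6).
Substituting s = -5 gives 5/13.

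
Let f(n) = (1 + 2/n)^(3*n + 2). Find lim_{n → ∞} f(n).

e^(6)

Let L be the limit and take ln: ln L = lim (3n + 2)·ln(1 + 2/n) = lim (3n + 2)·(2/n + O(1/n²)) = 6.
Hence L = e^(6).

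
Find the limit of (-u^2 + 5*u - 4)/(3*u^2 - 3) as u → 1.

1/2

Since u = 1 makes numerator and denominator zero, (u - 1) divides both.
Cancelling it gives (4 - u)/(3*u + 3); now plug in u = 1 to get 1/2.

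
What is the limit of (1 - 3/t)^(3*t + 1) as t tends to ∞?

The base → 1 and the exponent → ∞: a 1^∞ form.
Take logarithms: (3t + 1)·ln(1 - 3/t). Since ln(1+u) ~ u for small u, this behaves like (3t)·(-3/t) → -9.
So the limit is e^(-9).

e^(-9)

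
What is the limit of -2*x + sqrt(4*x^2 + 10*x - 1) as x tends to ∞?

This has the form ∞ − ∞. Multiply and divide by the conjugate √(4*x^2 + 10*x - 1) + 2x.
That gives (10x - 1) / (√(4*x^2 + 10*x - 1) + 2x).
Divide numerator and denominator by x: the limit is 10/(2·2) = 5/2.

5/2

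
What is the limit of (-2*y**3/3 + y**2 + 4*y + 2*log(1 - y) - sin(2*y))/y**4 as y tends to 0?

Substitution gives 0/0; apply L'Hôpital's rule 4 times.
After differentiating numerator and denominator 4 times the quotient is (-16*sin(2*y) - 12/(y - 1)^4)/(24); at y = 0 this is -1/2.

-1/2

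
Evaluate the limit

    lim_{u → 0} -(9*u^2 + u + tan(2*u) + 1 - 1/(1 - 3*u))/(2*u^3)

73/6

Substitution gives 0/0 (the numerator vanishes to order 3).
Expand each term to order u^3: the coefficient of u^3 in −1/(1 - 3u) is -27 and in tan(2u) is 8/3.
Lower-order terms cancel with the polynomial part, so the numerator is (-73/3)·u^3 + o(u^3), and the limit is (-73/3)/(-2) = 73/6.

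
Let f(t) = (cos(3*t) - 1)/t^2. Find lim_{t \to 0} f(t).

Direct substitution gives 0/0.
Apply L'Hôpital: lim (-3*sin(3*t))/(2*t), still 0/0.
After 2 applications of L'Hôpital's rule the quotient is (-9*cos(3*t))/(2); substituting t = 0 gives -9/2.

-9/2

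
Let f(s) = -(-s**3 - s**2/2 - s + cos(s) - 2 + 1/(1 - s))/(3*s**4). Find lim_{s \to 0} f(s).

Substitution gives 0/0; apply L'Hôpital's rule 4 times.
After differentiating numerator and denominator 4 times the quotient is (cos(s) - 24/(s - 1)^5)/(-72); at s = 0 this is -25/72.

-25/72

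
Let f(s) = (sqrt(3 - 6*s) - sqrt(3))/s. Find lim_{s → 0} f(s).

-√(3)

A 0/0 form; rationalise with √(3 - 6s) + √3. This collapses the numerator to -6s, leaving -6/(√(3 - 6s) + √3) → -6/(2√3) = -√(3).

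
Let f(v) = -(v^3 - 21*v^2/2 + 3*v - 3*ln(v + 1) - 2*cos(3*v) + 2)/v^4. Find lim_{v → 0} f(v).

Substitution gives 0/0; apply L'Hôpital's rule 4 times.
After differentiating numerator and denominator 4 times the quotient is (-162*cos(3*v) + 18/(v + 1)^4)/(-24); at v = 0 this is 6.

6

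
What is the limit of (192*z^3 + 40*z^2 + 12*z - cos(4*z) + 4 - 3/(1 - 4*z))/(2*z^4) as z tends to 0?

Substitution gives 0/0; apply L'Hôpital's rule 4 times.
After differentiating numerator and denominator 4 times the quotient is (-256*cos(4*z) + 18432/(4*z - 1)^5)/(48); at z = 0 this is -1168/3.

-1168/3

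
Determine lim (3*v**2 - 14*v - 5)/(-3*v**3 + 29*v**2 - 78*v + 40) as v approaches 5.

-16/13

At v = 5 both the top and bottom vanish — a removable singularity. Factoring out (v - 5) from each leaves (3*v + 1)/(-3*v^2 + 14*v - 8), which at v = 5 equals -16/13.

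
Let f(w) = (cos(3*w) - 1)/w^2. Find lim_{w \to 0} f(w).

-9/2

Direct substitution gives 0/0.
Apply L'Hôpital: lim (-3*sin(3*w))/(2*w), still 0/0.
After 2 applications of L'Hôpital's rule the quotient is (-9*cos(3*w))/(2); substituting w = 0 gives -9/2.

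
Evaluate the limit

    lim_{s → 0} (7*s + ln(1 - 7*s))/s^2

-49/2

Direct substitution gives 0/0.
Apply L'Hôpital: lim (7 - 7/(1 - 7*s))/(2*s), still 0/0.
After 2 applications of L'Hôpital's rule the quotient is (-49/(1 - 7*s)^2)/(2); substituting s = 0 gives -49/2.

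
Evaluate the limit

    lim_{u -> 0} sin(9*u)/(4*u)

Substitution gives 0/0.
Write it as (9/4)·sin(9u)/(9u); since sin(θ)/θ → 1, the limit is 9/4.

9/4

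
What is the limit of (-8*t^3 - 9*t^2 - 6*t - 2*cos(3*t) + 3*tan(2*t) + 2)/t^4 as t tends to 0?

Substitution gives 0/0 (the numerator vanishes to order 4).
Expand each term to order t^4: the coefficient of t^4 in 3·tan(2t) is 0 and in -2·cos(3t) is -27/4.
Lower-order terms cancel with the polynomial part, so the numerator is (-27/4)·t^4 + o(t^4), and the limit is (-27/4)/(1) = -27/4.

-27/4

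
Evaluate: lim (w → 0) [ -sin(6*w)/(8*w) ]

-3/4

Substitution gives 0/0.
Write it as (6/(-8))·sin(6w)/(6w); since sin(u)/u → 1, the limit is -3/4.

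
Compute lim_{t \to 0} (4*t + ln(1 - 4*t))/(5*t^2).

Direct substitution gives 0/0.
Apply L'Hôpital: lim (4 - 4/(1 - 4*t))/(10*t), still 0/0.
After 2 applications of L'Hôpital's rule the quotient is (-16/(1 - 4*t)^2)/(10); substituting t = 0 gives -8/5.

-8/5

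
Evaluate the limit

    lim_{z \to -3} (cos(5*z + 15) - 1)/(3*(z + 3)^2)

-25/6

Direct substitution gives 0/0.
Apply L'Hôpital: lim (-5*sin(5*z + 15))/(6*z + 18), still 0/0.
After 2 applications of L'Hôpital's rule the quotient is (-25*cos(5*z + 15))/(6); substituting z = -3 gives -25/6.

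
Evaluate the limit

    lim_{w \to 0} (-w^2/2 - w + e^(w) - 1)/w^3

Direct substitution gives 0/0.
Apply L'Hôpital: lim (-w + e^(w) - 1)/(3*w^2), still 0/0.
Apply L'Hôpital: lim (e^(w) - 1)/(6*w), still 0/0.
After 3 applications of L'Hôpital's rule the quotient is (e^(w))/(6); substituting w = 0 gives 1/6.

1/6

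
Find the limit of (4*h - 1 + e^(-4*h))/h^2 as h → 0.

8

Direct substitution gives 0/0.
Apply L'Hôpital: lim (4 - 4*e^(-4*h))/(2*h), still 0/0.
After 2 applications of L'Hôpital's rule the quotient is (16*e^(-4*h))/(2); substituting h = 0 gives 8.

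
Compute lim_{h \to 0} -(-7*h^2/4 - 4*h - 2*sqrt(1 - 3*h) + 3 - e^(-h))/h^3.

-85/24

Substitution gives 0/0; apply L'Hôpital's rule 3 times.
After differentiating numerator and denominator 3 times the quotient is (e^(-h) + 81/(4*(1 - 3*h)^(5/2)))/(-6); at h = 0 this is -85/24.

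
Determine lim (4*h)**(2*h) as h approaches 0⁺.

Base → 0⁺ and exponent → 0⁺: a 0^0 form.
Take logs: 2h·ln(4h). This is 0·(−∞); rewriting as ln(4h)/(1/(2h)) and applying L'Hôpital gives 0.
Hence the limit is e^0 = 1.

1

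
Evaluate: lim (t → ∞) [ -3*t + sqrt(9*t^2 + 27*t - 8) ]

9/2

An ∞ − ∞ form. Rationalising with the conjugate, the difference becomes (27t - 8) / (√(9*t^2 + 27*t - 8) + 3t).
For large t the denominator behaves like 2·3t, so the quotient tends to 27/6 = 9/2.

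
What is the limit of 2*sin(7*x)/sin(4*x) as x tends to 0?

Substitution gives 0/0.
Divide numerator and denominator by x: sin(7x)/x → 7 and sin(4x)/x → 4, so the limit is 2·7/4 = 7/2.

7/2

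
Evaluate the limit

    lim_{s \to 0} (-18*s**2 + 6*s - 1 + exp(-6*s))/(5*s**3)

Direct substitution gives 0/0.
Apply L'Hôpital: lim (-36*s + 6 - 6*e^(-6*s))/(15*s^2), still 0/0.
Apply L'Hôpital: lim (-36 + 36*e^(-6*s))/(30*s), still 0/0.
After 3 applications of L'Hôpital's rule the quotient is (-216*e^(-6*s))/(30); substituting s = 0 gives -36/5.

-36/5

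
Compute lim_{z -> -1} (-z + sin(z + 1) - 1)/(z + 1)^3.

-1/6

Direct substitution gives 0/0.
Apply L'Hôpital: lim (cos(z + 1) - 1)/(3*(z + 1)^2), still 0/0.
Apply L'Hôpital: lim (-sin(z + 1))/(6*z + 6), still 0/0.
After 3 applications of L'Hôpital's rule the quotient is (-cos(z + 1))/(6); substituting z = -1 gives -1/6.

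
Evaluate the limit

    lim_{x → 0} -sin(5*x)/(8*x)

-5/8

Substitution gives 0/0.
Write it as (5/(-8))·sin(5x)/(5x); since sin(u)/u → 1, the limit is -5/8.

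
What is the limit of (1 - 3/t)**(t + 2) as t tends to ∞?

e^(-3)

Write it as [(1 - 3/t)^t]^(1) · (1 - 3/t)^(2). The bracketed term tends to e^(-3) and the second factor to 1, so the limit is e^(-3).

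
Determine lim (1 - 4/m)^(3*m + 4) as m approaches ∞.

The base → 1 and the exponent → ∞: a 1^∞ form.
Take logarithms: (3m + 4)·ln(1 - 4/m). Since ln(1+u) ~ u for small u, this behaves like (3m)·(-4/m) → -12.
So the limit is e^(-12).

e^(-12)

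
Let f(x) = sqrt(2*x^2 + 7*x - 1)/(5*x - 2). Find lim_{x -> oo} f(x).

For large |x|, √(2*x^2 + 7*x - 1) ≈ √2·|x| and the denominator ≈ 5x.
Since x → +∞, |x| = x, giving √2/(5) = √(2)/5.

√(2)/5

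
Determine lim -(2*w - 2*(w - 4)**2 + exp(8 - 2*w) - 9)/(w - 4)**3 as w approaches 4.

Direct substitution gives 0/0.
Apply L'Hôpital: lim (-4*w - 2*e^(8 - 2*w) + 18)/(-3*(w - 4)^2), still 0/0.
Apply L'Hôpital: lim (4*e^(8 - 2*w) - 4)/(24 - 6*w), still 0/0.
After 3 applications of L'Hôpital's rule the quotient is (-8*e^(8 - 2*w))/(-6); substituting w = 4 gives 4/3.

4/3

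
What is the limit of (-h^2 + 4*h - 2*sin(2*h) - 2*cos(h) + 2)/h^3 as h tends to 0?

8/3

Substitution gives 0/0; apply L'Hôpital's rule 3 times.
After differentiating numerator and denominator 3 times the quotient is (-2*sin(h) + 16*cos(2*h))/(6); at h = 0 this is 8/3.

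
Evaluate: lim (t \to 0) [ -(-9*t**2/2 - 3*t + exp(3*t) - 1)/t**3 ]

-9/2

Direct substitution gives 0/0.
Apply L'Hôpital: lim (-9*t + 3*e^(3*t) - 3)/(-3*t^2), still 0/0.
Apply L'Hôpital: lim (9*e^(3*t) - 9)/(-6*t), still 0/0.
After 3 applications of L'Hôpital's rule the quotient is (27*e^(3*t))/(-6); substituting t = 0 gives -9/2.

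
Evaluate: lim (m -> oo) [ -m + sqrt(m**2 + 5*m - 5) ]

5/2

This has the form ∞ − ∞. Multiply and divide by the conjugate √(m^2 + 5*m - 5) + m.
That gives (5m - 5) / (√(m^2 + 5*m - 5) + m).
Divide numerator and denominator by m: the limit is 5/(2·1) = 5/2.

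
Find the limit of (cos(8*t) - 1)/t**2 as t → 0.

Direct substitution gives 0/0.
Apply L'Hôpital: lim (-8*sin(8*t))/(2*t), still 0/0.
After 2 applications of L'Hôpital's rule the quotient is (-64*cos(8*t))/(2); substituting t = 0 gives -32.

-32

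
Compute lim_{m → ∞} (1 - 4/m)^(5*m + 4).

e^(-20)

Write it as [(1 - 4/m)^m]^(5) · (1 - 4/m)^(4). The bracketed term tends to e^(-4) and the second factor to 1, so the limit is e^(-20).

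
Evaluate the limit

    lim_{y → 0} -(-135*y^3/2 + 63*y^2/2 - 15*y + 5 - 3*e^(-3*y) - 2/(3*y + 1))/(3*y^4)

Substitution gives 0/0 (the numerator vanishes to order 4).
Expand each term to order y^4: the coefficient of y^4 in -2·1/(1 + 3y) is -162 and in -3·e^(-3y) is -81/8.
Lower-order terms cancel with the polynomial part, so the numerator is (-1377/8)·y^4 + o(y^4), and the limit is (-1377/8)/(-3) = 459/8.

459/8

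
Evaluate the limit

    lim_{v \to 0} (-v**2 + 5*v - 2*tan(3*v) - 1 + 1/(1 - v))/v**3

Substitution gives 0/0 (the numerator vanishes to order 3).
Expand each term to order v^3: the coefficient of v^3 in 1/(1 - v) is 1 and in -2·tan(3v) is -18.
Lower-order terms cancel with the polynomial part, so the numerator is (-17)·v^3 + o(v^3), and the limit is (-17)/(1) = -17.

-17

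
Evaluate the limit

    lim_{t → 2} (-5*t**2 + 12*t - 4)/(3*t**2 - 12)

-2/3

At t = 2 both the top and bottom vanish — a removable singularity. Factoring out (t - 2) from each leaves (2 - 5*t)/(3*t + 6), which at t = 2 equals -2/3.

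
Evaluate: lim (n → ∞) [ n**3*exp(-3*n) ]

0

Write as n^3/e^{3n}, an ∞/∞ form.
Exponential growth dominates any polynomial, so repeated L'Hôpital (or the standard result) gives 0.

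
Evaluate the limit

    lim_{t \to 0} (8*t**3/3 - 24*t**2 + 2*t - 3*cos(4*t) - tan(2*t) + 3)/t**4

Substitution gives 0/0; apply L'Hôpital's rule 4 times.
After differentiating numerator and denominator 4 times the quotient is (-768*cos(4*t) - 384*tan(2*t)^5 - 640*tan(2*t)^3 - 256*tan(2*t))/(24); at t = 0 this is -32.

-32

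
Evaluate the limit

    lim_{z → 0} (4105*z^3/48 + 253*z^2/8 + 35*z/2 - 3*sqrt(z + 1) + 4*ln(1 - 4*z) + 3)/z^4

Substitution gives 0/0; apply L'Hôpital's rule 4 times.
After differentiating numerator and denominator 4 times the quotient is (-6144/(4*z - 1)^4 + 45/(16*(z + 1)^(7/2)))/(24); at z = 0 this is -32753/128.

-32753/128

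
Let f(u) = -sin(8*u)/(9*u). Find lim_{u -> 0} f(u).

-8/9

Substitution gives 0/0.
Write it as (8/(-9))·sin(8u)/(8u); since sin(θ)/θ → 1, the limit is -8/9.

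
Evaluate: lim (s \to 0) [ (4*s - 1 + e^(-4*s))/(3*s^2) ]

Direct substitution gives 0/0.
Apply L'Hôpital: lim (4 - 4*e^(-4*s))/(6*s), still 0/0.
After 2 applications of L'Hôpital's rule the quotient is (16*e^(-4*s))/(6); substituting s = 0 gives 8/3.

8/3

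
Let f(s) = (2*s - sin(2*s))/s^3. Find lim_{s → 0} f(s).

4/3

Direct substitution gives 0/0.
Apply L'Hôpital: lim (2 - 2*cos(2*s))/(3*s^2), still 0/0.
Apply L'Hôpital: lim (4*sin(2*s))/(6*s), still 0/0.
After 3 applications of L'Hôpital's rule the quotient is (8*cos(2*s))/(6); substituting s = 0 gives 4/3.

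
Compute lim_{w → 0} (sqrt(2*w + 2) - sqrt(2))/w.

A 0/0 form; rationalise with √(2 + 2w) + √2. This collapses the numerator to 2w, leaving 2/(√(2 + 2w) + √2) → 2/(2√2) = √(2)/2.

√(2)/2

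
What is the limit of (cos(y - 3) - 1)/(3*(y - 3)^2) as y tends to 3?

-1/6

Direct substitution gives 0/0.
Apply L'Hôpital: lim (-sin(y - 3))/(6*y - 18), still 0/0.
After 2 applications of L'Hôpital's rule the quotient is (-cos(y - 3))/(6); substituting y = 3 gives -1/6.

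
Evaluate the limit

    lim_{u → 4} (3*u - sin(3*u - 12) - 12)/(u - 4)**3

9/2

Direct substitution gives 0/0.
Apply L'Hôpital: lim (3 - 3*cos(3*u - 12))/(3*(u - 4)^2), still 0/0.
Apply L'Hôpital: lim (9*sin(3*u - 12))/(6*u - 24), still 0/0.
After 3 applications of L'Hôpital's rule the quotient is (27*cos(3*u - 12))/(6); substituting u = 4 gives 9/2.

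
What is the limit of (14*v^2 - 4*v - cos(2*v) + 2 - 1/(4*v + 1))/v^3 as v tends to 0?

64

Substitution gives 0/0 (the numerator vanishes to order 3).
Expand each term to order v^3: the coefficient of v^3 in −cos(2v) is 0 and in −1/(1 + 4v) is 64.
Lower-order terms cancel with the polynomial part, so the numerator is (64)·v^3 + o(v^3), and the limit is (64)/(1) = 64.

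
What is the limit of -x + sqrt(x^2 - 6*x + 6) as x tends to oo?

This has the form ∞ − ∞. Multiply and divide by the conjugate √(x^2 - 6*x + 6) + x.
That gives (-6x + 6) / (√(x^2 - 6*x + 6) + x).
Divide numerator and denominator by x: the limit is -6/(2·1) = -3.

-3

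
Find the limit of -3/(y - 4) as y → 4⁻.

∞

As y → 4⁻, (y - 4) → 0⁻, so (y - 4)^1 → 0⁻ and -3/(y - 4)^1 → ∞.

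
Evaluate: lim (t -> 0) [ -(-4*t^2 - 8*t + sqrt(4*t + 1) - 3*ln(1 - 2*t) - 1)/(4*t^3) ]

Substitution gives 0/0; apply L'Hôpital's rule 3 times.
After differentiating numerator and denominator 3 times the quotient is (24/(4*t + 1)^(5/2) - 48/(2*t - 1)^3)/(-24); at t = 0 this is -3.

-3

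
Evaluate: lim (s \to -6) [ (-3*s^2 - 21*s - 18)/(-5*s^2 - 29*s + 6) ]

Since s = -6 makes numerator and denominator zero, (s + 6) divides both.
Cancelling it gives (-3*s - 3)/(1 - 5*s); now plug in s = -6 to get 15/31.

15/31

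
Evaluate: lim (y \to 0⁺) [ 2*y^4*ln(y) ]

0

This is a 0·(−∞) form. Rewrite as 2·ln(y) / y^(−4) and apply L'Hôpital:
the derivative quotient is 2·(1/y) / (−4·y^(−5)) = (-2/4)·y^4 → 0.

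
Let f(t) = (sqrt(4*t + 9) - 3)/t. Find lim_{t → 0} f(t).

A 0/0 form; rationalise with √(9 + 4t) + √9. This collapses the numerator to 4t, leaving 4/(√(9 + 4t) + √9) → 4/(2√9) = 2/3.

2/3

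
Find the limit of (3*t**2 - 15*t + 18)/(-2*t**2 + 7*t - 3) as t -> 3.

Since t = 3 makes numerator and denominator zero, (t - 3) divides both.
Cancelling it gives (3*t - 6)/(1 - 2*t); now plug in t = 3 to get -3/5.

-3/5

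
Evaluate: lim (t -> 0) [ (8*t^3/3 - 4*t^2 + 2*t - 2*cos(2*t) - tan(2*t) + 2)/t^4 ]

-4/3

Substitution gives 0/0 (the numerator vanishes to order 4).
Expand each term to order t^4: the coefficient of t^4 in -2·cos(2t) is -4/3 and in −tan(2t) is 0.
Lower-order terms cancel with the polynomial part, so the numerator is (-4/3)·t^4 + o(t^4), and the limit is (-4/3)/(1) = -4/3.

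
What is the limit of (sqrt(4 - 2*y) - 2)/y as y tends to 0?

A 0/0 form; rationalise with √(4 - 2y) + √4. This collapses the numerator to -2y, leaving -2/(√(4 - 2y) + √4) → -2/(2√4) = -1/2.

-1/2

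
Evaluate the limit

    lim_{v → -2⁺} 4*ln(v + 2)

-∞

As v → -2⁺, v + 2 → 0⁺ and ln(v + 2) → −∞.
Multiplying by 4 gives -∞.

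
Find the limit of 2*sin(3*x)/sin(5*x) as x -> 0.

Substitution gives 0/0.
Divide numerator and denominator by x: sin(3x)/x → 3 and sin(5x)/x → 5, so the limit is 2·3/5 = 6/5.

6/5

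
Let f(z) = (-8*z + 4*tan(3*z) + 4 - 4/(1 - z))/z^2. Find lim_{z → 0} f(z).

-4

Substitution gives 0/0; apply L'Hôpital's rule 2 times.
After differentiating numerator and denominator 2 times the quotient is (72*tan(3*z)/cos(3*z)^2 + 8/(z - 1)^3)/(2); at z = 0 this is -4.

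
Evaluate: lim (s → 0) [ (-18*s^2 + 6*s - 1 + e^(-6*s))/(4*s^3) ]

Direct substitution gives 0/0.
Apply L'Hôpital: lim (-36*s + 6 - 6*e^(-6*s))/(12*s^2), still 0/0.
Apply L'Hôpital: lim (-36 + 36*e^(-6*s))/(24*s), still 0/0.
After 3 applications of L'Hôpital's rule the quotient is (-216*e^(-6*s))/(24); substituting s = 0 gives -9.

-9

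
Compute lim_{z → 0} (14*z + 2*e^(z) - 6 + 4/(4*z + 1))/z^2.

Substitution gives 0/0; apply L'Hôpital's rule 2 times.
After differentiating numerator and denominator 2 times the quotient is (2*e^(z) + 128/(4*z + 1)^3)/(2); at z = 0 this is 65.

65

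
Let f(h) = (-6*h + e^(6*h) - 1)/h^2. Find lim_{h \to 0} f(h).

Direct substitution gives 0/0.
Apply L'Hôpital: lim (6*e^(6*h) - 6)/(2*h), still 0/0.
After 2 applications of L'Hôpital's rule the quotient is (36*e^(6*h))/(2); substituting h = 0 gives 18.

18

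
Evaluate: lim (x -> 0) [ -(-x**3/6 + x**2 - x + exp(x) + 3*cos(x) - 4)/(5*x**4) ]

-1/30

Substitution gives 0/0 (the numerator vanishes to order 4).
Expand each term to order x^4: the coefficient of x^4 in e^(x) is 1/24 and in 3·cos(x) is 1/8.
Lower-order terms cancel with the polynomial part, so the numerator is (1/6)·x^4 + o(x^4), and the limit is (1/6)/(-5) = -1/30.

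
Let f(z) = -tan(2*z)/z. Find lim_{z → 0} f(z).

-2

Substitution gives 0/0.
Since tan(u)/u → 1 as u → 0, tan(2z)/(2z) → 1 and the limit is 2/(-1) = -2.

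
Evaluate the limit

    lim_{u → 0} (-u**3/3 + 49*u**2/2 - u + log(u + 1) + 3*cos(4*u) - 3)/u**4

127/4

Substitution gives 0/0; apply L'Hôpital's rule 4 times.
After differentiating numerator and denominator 4 times the quotient is (768*cos(4*u) - 6/(u + 1)^4)/(24); at u = 0 this is 127/4.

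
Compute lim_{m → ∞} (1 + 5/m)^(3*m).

e^(15)

The base → 1 and the exponent → ∞: a 1^∞ form.
Take logarithms: (3m)·ln(1 + 5/m). Since ln(1+u) ~ u for small u, this behaves like (3m)·(5/m) → 15.
So the limit is e^(15).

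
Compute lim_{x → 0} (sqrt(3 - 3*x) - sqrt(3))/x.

-√(3)/2

A 0/0 form; rationalise with √(3 - 3x) + √3. This collapses the numerator to -3x, leaving -3/(√(3 - 3x) + √3) → -3/(2√3) = -√(3)/2.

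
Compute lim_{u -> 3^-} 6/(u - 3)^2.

∞

As u → 3⁻, (u - 3) → 0⁻, so (u - 3)^2 → 0⁺ and 6/(u - 3)^2 → ∞.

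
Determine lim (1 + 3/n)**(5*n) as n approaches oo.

e^(15)

The base → 1 and the exponent → ∞: a 1^∞ form.
Take logarithms: (5n)·ln(1 + 3/n). Since ln(1+u) ~ u for small u, this behaves like (5n)·(3/n) → 15.
So the limit is e^(15).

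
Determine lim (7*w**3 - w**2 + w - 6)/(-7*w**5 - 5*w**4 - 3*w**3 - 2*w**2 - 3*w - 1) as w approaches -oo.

The denominator has degree 5 and the numerator degree 3. Dividing numerator and denominator by w^5 sends every term to 0 except the leading denominator term, so the limit is 0.

0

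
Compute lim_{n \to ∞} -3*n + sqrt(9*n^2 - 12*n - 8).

-2

An ∞ − ∞ form. Rationalising with the conjugate, the difference becomes (-12n - 8) / (√(9*n^2 - 12*n - 8) + 3n).
For large n the denominator behaves like 2·3n, so the quotient tends to -12/6 = -2.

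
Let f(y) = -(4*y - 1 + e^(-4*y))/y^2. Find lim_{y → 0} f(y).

-8

Direct substitution gives 0/0.
Apply L'Hôpital: lim (4 - 4*e^(-4*y))/(-2*y), still 0/0.
After 2 applications of L'Hôpital's rule the quotient is (16*e^(-4*y))/(-2); substituting y = 0 gives -8.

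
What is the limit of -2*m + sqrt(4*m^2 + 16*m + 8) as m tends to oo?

An ∞ − ∞ form. Rationalising with the conjugate, the difference becomes (16m + 8) / (√(4*m^2 + 16*m + 8) + 2m).
For large m the denominator behaves like 2·2m, so the quotient tends to 16/4 = 4.

4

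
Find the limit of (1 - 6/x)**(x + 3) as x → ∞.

e^(-6)

Let L be the limit and take ln: ln L = lim (x + 3)·ln(1 - 6/x) = lim (x + 3)·(-6/x + O(1/x²)) = -6.
Hence L = e^(-6).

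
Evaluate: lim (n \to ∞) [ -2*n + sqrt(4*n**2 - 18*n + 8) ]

-9/2

An ∞ − ∞ form. Rationalising with the conjugate, the difference becomes (-18n + 8) / (√(4*n^2 - 18*n + 8) + 2n).
For large n the denominator behaves like 2·2n, so the quotient tends to -18/4 = -9/2.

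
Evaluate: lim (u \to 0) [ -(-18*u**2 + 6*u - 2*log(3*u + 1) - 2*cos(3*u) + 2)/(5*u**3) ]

18/5

Substitution gives 0/0; apply L'Hôpital's rule 3 times.
After differentiating numerator and denominator 3 times the quotient is (-54*sin(3*u) - 108/(3*u + 1)^3)/(-30); at u = 0 this is 18/5.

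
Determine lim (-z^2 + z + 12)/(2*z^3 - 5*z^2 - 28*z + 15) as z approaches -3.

1/8

Since z = -3 makes numerator and denominator zero, (z + 3) divides both.
Cancelling it gives (4 - z)/(2*z^2 - 11*z + 5); now plug in z = -3 to get 1/8.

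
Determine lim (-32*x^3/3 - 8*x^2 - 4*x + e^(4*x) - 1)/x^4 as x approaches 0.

32/3

Direct substitution gives 0/0.
Apply L'Hôpital: lim (-32*x^2 - 16*x + 4*e^(4*x) - 4)/(4*x^3), still 0/0.
Apply L'Hôpital: lim (-64*x + 16*e^(4*x) - 16)/(12*x^2), still 0/0.
Apply L'Hôpital: lim (64*e^(4*x) - 64)/(24*x), still 0/0.
After 4 applications of L'Hôpital's rule the quotient is (256*e^(4*x))/(24); substituting x = 0 gives 32/3.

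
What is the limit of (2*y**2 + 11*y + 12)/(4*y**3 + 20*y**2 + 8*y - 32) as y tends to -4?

-1/8

Since y = -4 makes numerator and denominator zero, (y + 4) divides both.
Cancelling it gives (2*y + 3)/(4*y^2 + 4*y - 8); now plug in y = -4 to get -1/8.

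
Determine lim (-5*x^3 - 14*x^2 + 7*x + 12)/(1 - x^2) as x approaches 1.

Direct substitution gives 0/0, so factor. Both numerator and denominator have (x - 1) as a factor.
After cancelling, the expression reduces to (-5*x^2 - 19*x - 12)/(-x - 1).
Substituting x = 1 gives 18.

18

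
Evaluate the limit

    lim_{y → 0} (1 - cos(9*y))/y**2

81/2

Substitution gives 0/0.
Use (1 − cos u)/u² → 1/2 with u = 9y: the limit is 9²/(2·1) = 81/2.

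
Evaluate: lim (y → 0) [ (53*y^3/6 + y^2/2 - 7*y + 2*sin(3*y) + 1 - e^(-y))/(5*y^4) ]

-1/120

Substitution gives 0/0; apply L'Hôpital's rule 4 times.
After differentiating numerator and denominator 4 times the quotient is (162*sin(3*y) - e^(-y))/(120); at y = 0 this is -1/120.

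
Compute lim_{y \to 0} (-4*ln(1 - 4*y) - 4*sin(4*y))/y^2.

32

Substitution gives 0/0 (the numerator vanishes to order 2).
Expand each term to order y^2: the coefficient of y^2 in -4·sin(4y) is 0 and in -4·ln(1 - 4y) is 32.
Lower-order terms cancel with the polynomial part, so the numerator is (32)·y^2 + o(y^2), and the limit is (32)/(1) = 32.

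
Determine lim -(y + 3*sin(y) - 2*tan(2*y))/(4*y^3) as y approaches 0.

35/24

Substitution gives 0/0; apply L'Hôpital's rule 3 times.
After differentiating numerator and denominator 3 times the quotient is (-3*cos(y) - 96*tan(2*y)^4 - 128*tan(2*y)^2 - 32)/(-24); at y = 0 this is 35/24.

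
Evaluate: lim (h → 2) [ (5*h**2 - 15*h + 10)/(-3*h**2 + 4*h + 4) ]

-5/8

Since h = 2 makes numerator and denominator zero, (h - 2) divides both.
Cancelling it gives (5*h - 5)/(-3*h - 2); now plug in h = 2 to get -5/8.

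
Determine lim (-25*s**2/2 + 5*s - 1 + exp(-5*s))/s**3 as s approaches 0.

-125/6

Direct substitution gives 0/0.
Apply L'Hôpital: lim (-25*s + 5 - 5*e^(-5*s))/(3*s^2), still 0/0.
Apply L'Hôpital: lim (-25 + 25*e^(-5*s))/(6*s), still 0/0.
After 3 applications of L'Hôpital's rule the quotient is (-125*e^(-5*s))/(6); substituting s = 0 gives -125/6.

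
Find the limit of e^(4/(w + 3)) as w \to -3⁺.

As w → -3⁺, 4/(w + 3) → +∞, so e^(4/(w + 3)) → ∞.

∞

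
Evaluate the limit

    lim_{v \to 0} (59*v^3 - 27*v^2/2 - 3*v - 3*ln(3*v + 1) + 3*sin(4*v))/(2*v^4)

243/8

Substitution gives 0/0; apply L'Hôpital's rule 4 times.
After differentiating numerator and denominator 4 times the quotient is (768*sin(4*v) + 1458/(3*v + 1)^4)/(48); at v = 0 this is 243/8.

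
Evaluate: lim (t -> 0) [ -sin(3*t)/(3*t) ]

-1

Substitution gives 0/0.
Write it as (3/(-3))·sin(3t)/(3t); since sin(u)/u → 1, the limit is -1.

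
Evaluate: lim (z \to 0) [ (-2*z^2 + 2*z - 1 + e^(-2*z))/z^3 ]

-4/3

Direct substitution gives 0/0.
Apply L'Hôpital: lim (-4*z + 2 - 2*e^(-2*z))/(3*z^2), still 0/0.
Apply L'Hôpital: lim (-4 + 4*e^(-2*z))/(6*z), still 0/0.
After 3 applications of L'Hôpital's rule the quotient is (-8*e^(-2*z))/(6); substituting z = 0 gives -4/3.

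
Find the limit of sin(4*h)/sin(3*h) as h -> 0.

4/3

Substitution gives 0/0.
Divide numerator and denominator by h: sin(4h)/h → 4 and sin(3h)/h → 3, so the limit is 1·4/3 = 4/3.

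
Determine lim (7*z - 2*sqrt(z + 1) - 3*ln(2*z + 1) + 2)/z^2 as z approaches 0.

Substitution gives 0/0 (the numerator vanishes to order 2).
Expand each term to order z^2: the coefficient of z^2 in -2·√(1 + z) is 1/4 and in -3·ln(1 + 2z) is 6.
Lower-order terms cancel with the polynomial part, so the numerator is (25/4)·z^2 + o(z^2), and the limit is (25/4)/(1) = 25/4.

25/4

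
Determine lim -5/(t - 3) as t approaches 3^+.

-∞

As t → 3⁺, (t - 3) → 0⁺, so (t - 3)^1 → 0⁺ and -5/(t - 3)^1 → -∞.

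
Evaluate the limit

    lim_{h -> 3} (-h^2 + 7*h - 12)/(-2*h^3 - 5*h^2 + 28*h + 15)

Direct substitution gives 0/0, so factor. Both numerator and denominator have (h - 3) as a factor.
After cancelling, the expression reduces to (4 - h)/(-2*h^2 - 11*h - 5).
Substituting h = 3 gives -1/56.

-1/56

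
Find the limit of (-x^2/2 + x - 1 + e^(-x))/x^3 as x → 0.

Direct substitution gives 0/0.
Apply L'Hôpital: lim (-x + 1 - e^(-x))/(3*x^2), still 0/0.
Apply L'Hôpital: lim (-1 + e^(-x))/(6*x), still 0/0.
After 3 applications of L'Hôpital's rule the quotient is (-e^(-x))/(6); substituting x = 0 gives -1/6.

-1/6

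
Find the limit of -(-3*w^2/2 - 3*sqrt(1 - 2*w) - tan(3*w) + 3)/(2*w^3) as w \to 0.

15/4

Substitution gives 0/0 (the numerator vanishes to order 3).
Expand each term to order w^3: the coefficient of w^3 in −tan(3w) is -9 and in -3·√(1 - 2w) is 3/2.
Lower-order terms cancel with the polynomial part, so the numerator is (-15/2)·w^3 + o(w^3), and the limit is (-15/2)/(-2) = 15/4.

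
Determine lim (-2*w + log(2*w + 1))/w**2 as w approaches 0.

-2

Direct substitution gives 0/0.
Apply L'Hôpital: lim (-2 + 2/(2*w + 1))/(2*w), still 0/0.
After 2 applications of L'Hôpital's rule the quotient is (-4/(2*w + 1)^2)/(2); substituting w = 0 gives -2.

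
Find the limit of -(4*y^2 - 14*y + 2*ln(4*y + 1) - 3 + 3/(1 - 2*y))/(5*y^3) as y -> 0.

-40/3

Substitution gives 0/0; apply L'Hôpital's rule 3 times.
After differentiating numerator and denominator 3 times the quotient is (256/(4*y + 1)^3 + 144/(2*y - 1)^4)/(-30); at y = 0 this is -40/3.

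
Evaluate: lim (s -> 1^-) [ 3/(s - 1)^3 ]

As s → 1⁻, (s - 1) → 0⁻, so (s - 1)^3 → 0⁻ and 3/(s - 1)^3 → -∞.

-∞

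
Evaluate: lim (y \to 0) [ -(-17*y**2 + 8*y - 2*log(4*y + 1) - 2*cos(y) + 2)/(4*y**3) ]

Substitution gives 0/0; apply L'Hôpital's rule 3 times.
After differentiating numerator and denominator 3 times the quotient is (-2*sin(y) - 256/(4*y + 1)^3)/(-24); at y = 0 this is 32/3.

32/3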